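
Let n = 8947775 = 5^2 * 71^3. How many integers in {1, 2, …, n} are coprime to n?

φ(8947775) = 8947775 · (1 − 1/5) · (1 − 1/71)
       = 8947775 · 280/355 = 7057400.

7057400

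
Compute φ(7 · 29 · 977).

φ(198331) = 198331 · (1 − 1/7) · (1 − 1/29) · (1 − 1/977)
       = 198331 · 163968/198331 = 163968.

163968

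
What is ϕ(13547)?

11880

Prime factorization: 13547 = 19 · 23 · 31.
φ(13547) = 13547 · (1 − 1/19) · (1 − 1/23) · (1 − 1/31)
       = 13547 · 11880/13547 = 11880.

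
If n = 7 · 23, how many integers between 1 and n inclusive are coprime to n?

132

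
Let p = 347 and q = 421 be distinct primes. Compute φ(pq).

φ(146087) = 146087 · (1 − 1/347) · (1 − 1/421)
       = 146087 · 145320/146087 = 145320.

145320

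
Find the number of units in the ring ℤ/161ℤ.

132

161 = 7 × 23.
φ(7) = 7 − 1 = 6.
φ(23) = 23 − 1 = 22.
φ(161) = 6 × 22 = 132.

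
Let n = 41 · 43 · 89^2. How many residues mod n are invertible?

φ(13964723) = 13964723 · (1 − 1/41) · (1 − 1/43) · (1 − 1/89)
       = 13964723 · 147840/156907 = 13157760.

13157760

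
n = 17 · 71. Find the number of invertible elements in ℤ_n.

1120

φ(17) = 17 − 1 = 16.
φ(71) = 71 − 1 = 70.
Multiply: 16 · 70 = 1120.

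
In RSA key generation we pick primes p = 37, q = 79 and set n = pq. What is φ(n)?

For distinct primes, φ(pq) = (p−1)(q−1) = 36 × 78 = 2808.

2808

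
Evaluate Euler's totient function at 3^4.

φ(81) = 81 · (1 − 1/3)
       = 81 · 2/3 = 54.

54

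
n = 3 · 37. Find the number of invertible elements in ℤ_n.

φ(3) = 3 − 1 = 2.
φ(37) = 37 − 1 = 36.
Multiply: 2 · 36 = 72.

72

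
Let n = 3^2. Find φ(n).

6

φ(3^2) = 3^2 − 3^1 = 9 − 3 = 6.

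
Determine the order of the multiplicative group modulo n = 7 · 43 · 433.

108864

φ(7) = 7 − 1 = 6.
φ(43) = 43 − 1 = 42.
φ(433) = 433 − 1 = 432.
Multiply: 6 · 42 · 432 = 108864.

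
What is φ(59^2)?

3422

φ(59^2) = 59^2 − 59^1 = 3481 − 59 = 3422.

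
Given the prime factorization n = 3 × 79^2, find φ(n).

φ(3) = 3 − 1 = 2.
φ(79^2) = 79^2 − 79^1 = 6241 − 79 = 6162.
φ(18723) = 2 × 6162 = 12324.

12324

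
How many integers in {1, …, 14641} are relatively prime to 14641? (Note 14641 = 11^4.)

φ(14641) = 14641 · (1 − 1/11)
       = 14641 · 10/11 = 13310.

13310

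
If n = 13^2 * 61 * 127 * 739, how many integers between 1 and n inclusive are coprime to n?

φ(967530577) = 967530577 · (1 − 1/13) · (1 − 1/61) · (1 − 1/127) · (1 − 1/739)
       = 967530577 · 66951360/74425429 = 870367680.

870367680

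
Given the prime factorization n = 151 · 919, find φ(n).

137700

φ(151) = 151 − 1 = 150.
φ(919) = 919 − 1 = 918.
Multiply: 150 · 918 = 137700.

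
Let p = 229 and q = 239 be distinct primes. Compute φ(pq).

φ(54731) = 54731 · (1 − 1/229) · (1 − 1/239)
       = 54731 · 54264/54731 = 54264.

54264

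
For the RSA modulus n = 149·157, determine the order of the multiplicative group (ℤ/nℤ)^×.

23088

φ(23393) = 23393 · (1 − 1/149) · (1 − 1/157)
       = 23393 · 23088/23393 = 23088.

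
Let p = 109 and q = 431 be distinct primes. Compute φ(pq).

46440

φ(109) = 109 − 1 = 108.
φ(431) = 431 − 1 = 430.
Multiply: 108 · 430 = 46440.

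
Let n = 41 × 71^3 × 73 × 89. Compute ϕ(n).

φ(95339258447) = 95339258447 · (1 − 1/41) · (1 − 1/71) · (1 − 1/73) · (1 − 1/89)
       = 95339258447 · 17740800/18912767 = 89431372800.

89431372800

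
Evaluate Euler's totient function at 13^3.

2028

φ(13^3) = 13^3 − 13^2 = 2197 − 169 = 2028.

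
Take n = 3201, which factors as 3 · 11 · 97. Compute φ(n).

φ(3201) = 3201 · (1 − 1/3) · (1 − 1/11) · (1 − 1/97)
       = 3201 · 1920/3201 = 1920.

1920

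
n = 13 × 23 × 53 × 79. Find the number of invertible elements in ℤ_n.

φ(1251913) = 1251913 · (1 − 1/13) · (1 − 1/23) · (1 − 1/53) · (1 − 1/79)
       = 1251913 · 1070784/1251913 = 1070784.

1070784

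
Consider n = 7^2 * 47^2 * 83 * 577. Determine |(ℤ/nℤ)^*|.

φ(7^2) = 7^2 − 7^1 = 49 − 7 = 42.
φ(47^2) = 47^1·(47−1) = 47·46 = 2162.
φ(83) = 83 − 1 = 82.
φ(577) = 577 − 1 = 576.
Multiply: 42 · 2162 · 82 · 576 = 4288854528.

4288854528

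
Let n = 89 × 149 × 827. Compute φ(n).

10757824

φ(10966847) = 10966847 · (1 − 1/89) · (1 − 1/149) · (1 − 1/827)
       = 10966847 · 10757824/10966847 = 10757824.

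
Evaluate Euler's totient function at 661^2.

436260

φ(661^2) = 661^1·(661−1) = 661·660 = 436260.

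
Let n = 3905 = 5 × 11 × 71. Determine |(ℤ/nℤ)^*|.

φ(5) = 5 − 1 = 4.
φ(11) = 11 − 1 = 10.
φ(71) = 71 − 1 = 70.
φ(3905) = 4 × 10 × 70 = 2800.

2800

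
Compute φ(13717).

11760

13717 = 11 × 29 × 43.
φ(11) = 11 − 1 = 10.
φ(29) = 29 − 1 = 28.
φ(43) = 43 − 1 = 42.
Since φ is multiplicative, φ(13717) = 10 · 28 · 42 = 11760.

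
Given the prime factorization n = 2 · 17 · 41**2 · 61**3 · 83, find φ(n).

480384076800

φ(1076748382142) = 1076748382142 · (1 − 1/2) · (1 − 1/17) · (1 − 1/41) · (1 − 1/61) · (1 − 1/83)
       = 1076748382142 · 3148800/7057822 = 480384076800.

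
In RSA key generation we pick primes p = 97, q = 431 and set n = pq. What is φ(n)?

φ(pq) = (p−1)(q−1) = 96 · 430 = 41280.

41280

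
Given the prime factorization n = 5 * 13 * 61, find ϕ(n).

2880

φ(3965) = 3965 · (1 − 1/5) · (1 − 1/13) · (1 − 1/61)
       = 3965 · 2880/3965 = 2880.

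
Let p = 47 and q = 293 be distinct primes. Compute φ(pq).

13432

φ(47) = 47 − 1 = 46.
φ(293) = 293 − 1 = 292.
Since φ is multiplicative, φ(13771) = 46 · 292 = 13432.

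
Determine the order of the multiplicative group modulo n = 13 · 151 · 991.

1782000

φ(13) = 13 − 1 = 12.
φ(151) = 151 − 1 = 150.
φ(991) = 991 − 1 = 990.
Since φ is multiplicative, φ(1945333) = 12 · 150 · 990 = 1782000.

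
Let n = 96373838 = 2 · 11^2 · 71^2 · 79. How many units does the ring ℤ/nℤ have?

42642600

φ(96373838) = 96373838 · (1 − 1/2) · (1 − 1/11) · (1 − 1/71) · (1 − 1/79)
       = 96373838 · 54600/123398 = 42642600.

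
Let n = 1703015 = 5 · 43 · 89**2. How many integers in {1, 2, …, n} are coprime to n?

φ(5) = 5 − 1 = 4.
φ(43) = 43 − 1 = 42.
φ(89^2) = 89^1·(89−1) = 89·88 = 7832.
φ(1703015) = 4 × 42 × 7832 = 1315776.

1315776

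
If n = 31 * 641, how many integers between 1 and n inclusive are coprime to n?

φ(31) = 31 − 1 = 30.
φ(641) = 641 − 1 = 640.
Since φ is multiplicative, φ(19871) = 30 · 640 = 19200.

19200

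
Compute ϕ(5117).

4032

5117 = 7 · 17 · 43.
φ(7) = 7 − 1 = 6.
φ(17) = 17 − 1 = 16.
φ(43) = 43 − 1 = 42.
Multiply: 6 · 16 · 42 = 4032.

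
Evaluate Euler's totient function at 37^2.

φ(1369) = 1369 · (1 − 1/37)
       = 1369 · 36/37 = 1332.

1332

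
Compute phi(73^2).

5256

φ(5329) = 5329 · (1 − 1/73)
       = 5329 · 72/73 = 5256.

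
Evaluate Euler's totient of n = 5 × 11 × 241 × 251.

φ(3327005) = 3327005 · (1 − 1/5) · (1 − 1/11) · (1 − 1/241) · (1 − 1/251)
       = 3327005 · 2400000/3327005 = 2400000.

2400000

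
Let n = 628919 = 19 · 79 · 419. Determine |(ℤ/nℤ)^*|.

586872

φ(19) = 19 − 1 = 18.
φ(79) = 79 − 1 = 78.
φ(419) = 419 − 1 = 418.
φ(628919) = 18 × 78 × 418 = 586872.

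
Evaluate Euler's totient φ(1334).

616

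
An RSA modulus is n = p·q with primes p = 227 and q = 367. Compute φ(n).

φ(83309) = 83309 · (1 − 1/227) · (1 − 1/367)
       = 83309 · 82716/83309 = 82716.

82716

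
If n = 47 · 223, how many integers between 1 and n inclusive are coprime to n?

10212

φ(10481) = 10481 · (1 − 1/47) · (1 − 1/223)
       = 10481 · 10212/10481 = 10212.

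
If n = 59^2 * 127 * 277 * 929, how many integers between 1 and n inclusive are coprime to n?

φ(59^2) = 59^1·(59−1) = 59·58 = 3422.
φ(127) = 127 − 1 = 126.
φ(277) = 277 − 1 = 276.
φ(929) = 929 − 1 = 928.
φ(113763573971) = 3422 × 126 × 276 × 928 = 110435222016.

110435222016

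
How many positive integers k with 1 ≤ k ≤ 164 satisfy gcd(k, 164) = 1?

80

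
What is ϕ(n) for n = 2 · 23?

22

φ(2) = 2 − 1 = 1.
φ(23) = 23 − 1 = 22.
Multiply: 1 · 22 = 22.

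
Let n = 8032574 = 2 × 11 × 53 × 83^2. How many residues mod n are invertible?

3539120

φ(8032574) = 8032574 · (1 − 1/2) · (1 − 1/11) · (1 − 1/53) · (1 − 1/83)
       = 8032574 · 42640/96778 = 3539120.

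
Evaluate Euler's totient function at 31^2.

φ(961) = 961 · (1 − 1/31)
       = 961 · 30/31 = 930.

930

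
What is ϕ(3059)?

2376

First factor: 3059 = 7 * 19 * 23.
φ(3059) = 3059 · (1 − 1/7) · (1 − 1/19) · (1 − 1/23)
       = 3059 · 2376/3059 = 2376.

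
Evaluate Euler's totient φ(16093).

11880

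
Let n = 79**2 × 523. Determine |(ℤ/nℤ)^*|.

φ(3264043) = 3264043 · (1 − 1/79) · (1 − 1/523)
       = 3264043 · 40716/41317 = 3216564.

3216564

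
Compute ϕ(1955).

1955 = 5 × 17 × 23.
φ(5) = 5 − 1 = 4.
φ(17) = 17 − 1 = 16.
φ(23) = 23 − 1 = 22.
Since φ is multiplicative, φ(1955) = 4 · 16 · 22 = 1408.

1408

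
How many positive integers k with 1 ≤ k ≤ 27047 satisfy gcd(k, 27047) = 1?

24192

First factor: 27047 = 17 · 37 · 43.
φ(17) = 17 − 1 = 16.
φ(37) = 37 − 1 = 36.
φ(43) = 43 − 1 = 42.
Multiply: 16 · 36 · 42 = 24192.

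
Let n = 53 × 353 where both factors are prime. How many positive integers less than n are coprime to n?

18304

φ(pq) = (p−1)(q−1) = 52 · 352 = 18304.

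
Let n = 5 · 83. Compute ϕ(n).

φ(5) = 5 − 1 = 4.
φ(83) = 83 − 1 = 82.
φ(415) = 4 × 82 = 328.

328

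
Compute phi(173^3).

φ(173^3) = 173^3 − 173^2 = 5177717 − 29929 = 5147788.

5147788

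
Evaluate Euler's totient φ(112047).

First factor: 112047 = 3 * 13**3 * 17.
φ(3) = 3 − 1 = 2.
φ(13^3) = 13^2·(13−1) = 169·12 = 2028.
φ(17) = 17 − 1 = 16.
Multiply: 2 · 2028 · 16 = 64896.

64896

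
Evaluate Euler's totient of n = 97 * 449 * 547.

φ(23823491) = 23823491 · (1 − 1/97) · (1 − 1/449) · (1 − 1/547)
       = 23823491 · 23482368/23823491 = 23482368.

23482368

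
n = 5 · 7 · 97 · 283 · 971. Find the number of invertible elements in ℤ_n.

630236160

φ(5) = 5 − 1 = 4.
φ(7) = 7 − 1 = 6.
φ(97) = 97 − 1 = 96.
φ(283) = 283 − 1 = 282.
φ(971) = 971 − 1 = 970.
Since φ is multiplicative, φ(932922235) = 4 · 6 · 96 · 282 · 970 = 630236160.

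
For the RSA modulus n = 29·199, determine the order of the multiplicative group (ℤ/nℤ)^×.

5544

For distinct primes, φ(pq) = (p−1)(q−1) = 28 × 198 = 5544.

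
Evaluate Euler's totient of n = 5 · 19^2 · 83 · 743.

83234592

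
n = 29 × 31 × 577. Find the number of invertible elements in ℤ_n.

483840

φ(518723) = 518723 · (1 − 1/29) · (1 − 1/31) · (1 − 1/577)
       = 518723 · 483840/518723 = 483840.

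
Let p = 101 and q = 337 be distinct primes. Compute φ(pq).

33600

φ(n) = (p − 1)(q − 1) = (101−1)(337−1) = 100·336 = 33600.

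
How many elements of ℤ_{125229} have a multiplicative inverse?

Prime factorization: 125229 = 3 · 13^3 · 19.
φ(125229) = 125229 · (1 − 1/3) · (1 − 1/13) · (1 − 1/19)
       = 125229 · 432/741 = 73008.

73008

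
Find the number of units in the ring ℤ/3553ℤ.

2880

Factor 3553: 3553 = 11 · 17 · 19.
φ(3553) = 3553 · (1 − 1/11) · (1 − 1/17) · (1 − 1/19)
       = 3553 · 2880/3553 = 2880.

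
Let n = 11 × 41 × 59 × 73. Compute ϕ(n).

φ(11) = 11 − 1 = 10.
φ(41) = 41 − 1 = 40.
φ(59) = 59 − 1 = 58.
φ(73) = 73 − 1 = 72.
Since φ is multiplicative, φ(1942457) = 10 · 40 · 58 · 72 = 1670400.

1670400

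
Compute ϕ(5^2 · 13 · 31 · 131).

936000

φ(1319825) = 1319825 · (1 − 1/5) · (1 − 1/13) · (1 − 1/31) · (1 − 1/131)
       = 1319825 · 187200/263965 = 936000.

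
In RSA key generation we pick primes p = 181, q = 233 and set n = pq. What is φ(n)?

φ(n) = (p − 1)(q − 1) = (181−1)(233−1) = 180·232 = 41760.

41760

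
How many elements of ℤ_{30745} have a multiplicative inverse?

20160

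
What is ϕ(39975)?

19200

First factor: 39975 = 3 · 5**2 · 13 · 41.
φ(39975) = 39975 · (1 − 1/3) · (1 − 1/5) · (1 − 1/13) · (1 − 1/41)
       = 39975 · 3840/7995 = 19200.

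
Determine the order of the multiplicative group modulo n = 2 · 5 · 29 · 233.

25984

φ(2) = 2 − 1 = 1.
φ(5) = 5 − 1 = 4.
φ(29) = 29 − 1 = 28.
φ(233) = 233 − 1 = 232.
Since φ is multiplicative, φ(67570) = 1 · 4 · 28 · 232 = 25984.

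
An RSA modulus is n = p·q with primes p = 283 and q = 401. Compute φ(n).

φ(pq) = (p−1)(q−1) = 282 · 400 = 112800.

112800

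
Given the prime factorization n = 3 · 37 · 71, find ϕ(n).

φ(7881) = 7881 · (1 − 1/3) · (1 − 1/37) · (1 − 1/71)
       = 7881 · 5040/7881 = 5040.

5040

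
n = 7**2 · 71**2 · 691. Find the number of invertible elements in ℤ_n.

144030600

φ(7^2) = 7^2 − 7^1 = 49 − 7 = 42.
φ(71^2) = 71^2 − 71^1 = 5041 − 71 = 4970.
φ(691) = 691 − 1 = 690.
Multiply: 42 · 4970 · 690 = 144030600.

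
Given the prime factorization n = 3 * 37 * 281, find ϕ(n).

20160

φ(31191) = 31191 · (1 − 1/3) · (1 − 1/37) · (1 − 1/281)
       = 31191 · 20160/31191 = 20160.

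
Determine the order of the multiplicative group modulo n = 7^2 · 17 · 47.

30912

φ(7^2) = 7^2 − 7^1 = 49 − 7 = 42.
φ(17) = 17 − 1 = 16.
φ(47) = 47 − 1 = 46.
φ(39151) = 42 × 16 × 46 = 30912.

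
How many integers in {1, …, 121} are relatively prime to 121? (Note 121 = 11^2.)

110

φ(11^2) = 11^2 − 11^1 = 121 − 11 = 110.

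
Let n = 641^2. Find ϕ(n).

φ(410881) = 410881 · (1 − 1/641)
       = 410881 · 640/641 = 410240.

410240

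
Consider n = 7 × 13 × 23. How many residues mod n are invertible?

1584

φ(7) = 7 − 1 = 6.
φ(13) = 13 − 1 = 12.
φ(23) = 23 − 1 = 22.
Multiply: 6 · 12 · 22 = 1584.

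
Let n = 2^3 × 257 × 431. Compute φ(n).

φ(2^3) = 2^2·(2−1) = 4·1 = 4.
φ(257) = 257 − 1 = 256.
φ(431) = 431 − 1 = 430.
Since φ is multiplicative, φ(886136) = 4 · 256 · 430 = 440320.

440320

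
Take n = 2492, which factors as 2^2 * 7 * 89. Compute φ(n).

φ(2^2) = 2^2 − 2^1 = 4 − 2 = 2.
φ(7) = 7 − 1 = 6.
φ(89) = 89 − 1 = 88.
φ(2492) = 2 × 6 × 88 = 1056.

1056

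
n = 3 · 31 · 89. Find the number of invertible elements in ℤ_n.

5280

φ(8277) = 8277 · (1 − 1/3) · (1 − 1/31) · (1 − 1/89)
       = 8277 · 5280/8277 = 5280.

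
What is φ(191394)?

52920

Factor 191394: 191394 = 2 · 3**2 · 7**3 · 31.
φ(191394) = 191394 · (1 − 1/2) · (1 − 1/3) · (1 − 1/7) · (1 − 1/31)
       = 191394 · 360/1302 = 52920.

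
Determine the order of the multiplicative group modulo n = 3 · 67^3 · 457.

270201888

φ(3) = 3 − 1 = 2.
φ(67^3) = 67^2·(67−1) = 4489·66 = 296274.
φ(457) = 457 − 1 = 456.
Since φ is multiplicative, φ(412346073) = 2 · 296274 · 456 = 270201888.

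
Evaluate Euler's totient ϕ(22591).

Prime factorization: 22591 = 19 · 29 · 41.
φ(19) = 19 − 1 = 18.
φ(29) = 29 − 1 = 28.
φ(41) = 41 − 1 = 40.
φ(22591) = 18 × 28 × 40 = 20160.

20160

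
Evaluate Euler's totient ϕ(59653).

First factor: 59653 = 11^2 · 17 · 29.
φ(59653) = 59653 · (1 − 1/11) · (1 − 1/17) · (1 − 1/29)
       = 59653 · 4480/5423 = 49280.

49280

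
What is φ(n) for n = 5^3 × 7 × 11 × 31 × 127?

φ(5^3) = 5^3 − 5^2 = 125 − 25 = 100.
φ(7) = 7 − 1 = 6.
φ(11) = 11 − 1 = 10.
φ(31) = 31 − 1 = 30.
φ(127) = 127 − 1 = 126.
Multiply: 100 · 6 · 10 · 30 · 126 = 22680000.

22680000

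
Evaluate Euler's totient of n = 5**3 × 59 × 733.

φ(5405875) = 5405875 · (1 − 1/5) · (1 − 1/59) · (1 − 1/733)
       = 5405875 · 169824/216235 = 4245600.

4245600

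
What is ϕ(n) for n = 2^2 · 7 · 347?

4152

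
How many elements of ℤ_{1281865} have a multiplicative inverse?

898560

1281865 = 5 * 13^2 * 37 * 41.
φ(5) = 5 − 1 = 4.
φ(13^2) = 13^2 − 13^1 = 169 − 13 = 156.
φ(37) = 37 − 1 = 36.
φ(41) = 41 − 1 = 40.
φ(1281865) = 4 × 156 × 36 × 40 = 898560.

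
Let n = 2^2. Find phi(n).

φ(2^2) = 2^1·(2−1) = 2·1 = 2.

2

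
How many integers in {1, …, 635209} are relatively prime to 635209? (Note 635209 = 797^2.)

634412

φ(797^2) = 797^2 − 797^1 = 635209 − 797 = 634412.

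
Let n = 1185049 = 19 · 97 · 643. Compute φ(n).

φ(1185049) = 1185049 · (1 − 1/19) · (1 − 1/97) · (1 − 1/643)
       = 1185049 · 1109376/1185049 = 1109376.

1109376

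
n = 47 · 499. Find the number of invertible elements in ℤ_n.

22908

φ(47) = 47 − 1 = 46.
φ(499) = 499 − 1 = 498.
Since φ is multiplicative, φ(23453) = 46 · 498 = 22908.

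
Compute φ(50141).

36288

Factor 50141: 50141 = 7 * 13 * 19 * 29.
φ(7) = 7 − 1 = 6.
φ(13) = 13 − 1 = 12.
φ(19) = 19 − 1 = 18.
φ(29) = 29 − 1 = 28.
Multiply: 6 · 12 · 18 · 28 = 36288.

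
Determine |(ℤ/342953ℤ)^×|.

Prime factorization: 342953 = 13 · 23 · 31 · 37.
φ(13) = 13 − 1 = 12.
φ(23) = 23 − 1 = 22.
φ(31) = 31 − 1 = 30.
φ(37) = 37 − 1 = 36.
Multiply: 12 · 22 · 30 · 36 = 285120.

285120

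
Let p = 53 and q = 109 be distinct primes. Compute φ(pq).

5616

φ(pq) = (p−1)(q−1) = 52 · 108 = 5616.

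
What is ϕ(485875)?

343200

Factor 485875: 485875 = 5^3 · 13^2 · 23.
φ(485875) = 485875 · (1 − 1/5) · (1 − 1/13) · (1 − 1/23)
       = 485875 · 1056/1495 = 343200.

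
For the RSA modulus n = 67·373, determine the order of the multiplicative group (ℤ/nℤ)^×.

φ(n) = (p − 1)(q − 1) = (67−1)(373−1) = 66·372 = 24552.

24552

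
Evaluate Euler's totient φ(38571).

Factor 38571: 38571 = 3 * 13 * 23 * 43.
φ(3) = 3 − 1 = 2.
φ(13) = 13 − 1 = 12.
φ(23) = 23 − 1 = 22.
φ(43) = 43 − 1 = 42.
Since φ is multiplicative, φ(38571) = 2 · 12 · 22 · 42 = 22176.

22176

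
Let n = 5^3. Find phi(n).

100

φ(125) = 125 · (1 − 1/5)
       = 125 · 4/5 = 100.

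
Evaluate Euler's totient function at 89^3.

697048

φ(704969) = 704969 · (1 − 1/89)
       = 704969 · 88/89 = 697048.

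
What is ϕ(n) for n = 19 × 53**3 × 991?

φ(19) = 19 − 1 = 18.
φ(53^3) = 53^3 − 53^2 = 148877 − 2809 = 146068.
φ(991) = 991 − 1 = 990.
Multiply: 18 · 146068 · 990 = 2602931760.

2602931760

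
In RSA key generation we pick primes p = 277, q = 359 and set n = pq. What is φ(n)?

For distinct primes, φ(pq) = (p−1)(q−1) = 276 × 358 = 98808.

98808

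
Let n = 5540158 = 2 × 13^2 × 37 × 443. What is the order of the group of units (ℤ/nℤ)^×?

2482272

φ(5540158) = 5540158 · (1 − 1/2) · (1 − 1/13) · (1 − 1/37) · (1 − 1/443)
       = 5540158 · 190944/426166 = 2482272.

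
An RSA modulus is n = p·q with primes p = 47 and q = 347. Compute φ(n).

φ(n) = (p − 1)(q − 1) = (47−1)(347−1) = 46·346 = 15916.

15916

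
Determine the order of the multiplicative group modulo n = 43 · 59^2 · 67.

φ(43) = 43 − 1 = 42.
φ(59^2) = 59^2 − 59^1 = 3481 − 59 = 3422.
φ(67) = 67 − 1 = 66.
Multiply: 42 · 3422 · 66 = 9485784.

9485784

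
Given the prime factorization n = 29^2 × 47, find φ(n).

φ(39527) = 39527 · (1 − 1/29) · (1 − 1/47)
       = 39527 · 1288/1363 = 37352.

37352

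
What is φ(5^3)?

100

φ(5^3) = 5^3 − 5^2 = 125 − 25 = 100.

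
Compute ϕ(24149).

First factor: 24149 = 19 · 31 · 41.
φ(19) = 19 − 1 = 18.
φ(31) = 31 − 1 = 30.
φ(41) = 41 − 1 = 40.
Since φ is multiplicative, φ(24149) = 18 · 30 · 40 = 21600.

21600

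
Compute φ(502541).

Prime factorization: 502541 = 13 × 29 × 31 × 43.
φ(502541) = 502541 · (1 − 1/13) · (1 − 1/29) · (1 − 1/31) · (1 − 1/43)
       = 502541 · 423360/502541 = 423360.

423360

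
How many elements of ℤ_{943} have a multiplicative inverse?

Prime factorization: 943 = 23 · 41.
φ(23) = 23 − 1 = 22.
φ(41) = 41 − 1 = 40.
Multiply: 22 · 40 = 880.

880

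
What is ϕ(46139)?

42336

46139 = 29 · 37 · 43.
φ(29) = 29 − 1 = 28.
φ(37) = 37 − 1 = 36.
φ(43) = 43 − 1 = 42.
Multiply: 28 · 36 · 42 = 42336.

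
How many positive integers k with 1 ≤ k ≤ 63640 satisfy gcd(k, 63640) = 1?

Factor 63640: 63640 = 2**3 · 5 · 37 · 43.
φ(2^3) = 2^2·(2−1) = 4·1 = 4.
φ(5) = 5 − 1 = 4.
φ(37) = 37 − 1 = 36.
φ(43) = 43 − 1 = 42.
Since φ is multiplicative, φ(63640) = 4 · 4 · 36 · 42 = 24192.

24192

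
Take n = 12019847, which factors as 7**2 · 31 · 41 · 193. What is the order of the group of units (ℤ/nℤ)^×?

9676800

φ(7^2) = 7^1·(7−1) = 7·6 = 42.
φ(31) = 31 − 1 = 30.
φ(41) = 41 − 1 = 40.
φ(193) = 193 − 1 = 192.
φ(12019847) = 42 × 30 × 40 × 192 = 9676800.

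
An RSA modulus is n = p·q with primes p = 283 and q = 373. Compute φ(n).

104904

φ(n) = (p − 1)(q − 1) = (283−1)(373−1) = 282·372 = 104904.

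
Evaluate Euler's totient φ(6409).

First factor: 6409 = 13 · 17 · 29.
φ(13) = 13 − 1 = 12.
φ(17) = 17 − 1 = 16.
φ(29) = 29 − 1 = 28.
φ(6409) = 12 × 16 × 28 = 5376.

5376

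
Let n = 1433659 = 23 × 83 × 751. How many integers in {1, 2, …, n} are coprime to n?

1353000

φ(1433659) = 1433659 · (1 − 1/23) · (1 − 1/83) · (1 − 1/751)
       = 1433659 · 1353000/1433659 = 1353000.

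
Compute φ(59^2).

3422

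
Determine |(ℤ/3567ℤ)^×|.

First factor: 3567 = 3 * 29 * 41.
φ(3) = 3 − 1 = 2.
φ(29) = 29 − 1 = 28.
φ(41) = 41 − 1 = 40.
Since φ is multiplicative, φ(3567) = 2 · 28 · 40 = 2240.

2240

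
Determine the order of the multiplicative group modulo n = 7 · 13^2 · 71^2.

φ(5963503) = 5963503 · (1 − 1/7) · (1 − 1/13) · (1 − 1/71)
       = 5963503 · 5040/6461 = 4651920.

4651920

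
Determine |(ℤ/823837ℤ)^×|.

620928

First factor: 823837 = 7^2 · 17 · 23 · 43.
φ(7^2) = 7^1·(7−1) = 7·6 = 42.
φ(17) = 17 − 1 = 16.
φ(23) = 23 − 1 = 22.
φ(43) = 43 − 1 = 42.
Since φ is multiplicative, φ(823837) = 42 · 16 · 22 · 42 = 620928.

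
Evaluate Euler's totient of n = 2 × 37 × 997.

35856

φ(73778) = 73778 · (1 − 1/2) · (1 − 1/37) · (1 − 1/997)
       = 73778 · 35856/73778 = 35856.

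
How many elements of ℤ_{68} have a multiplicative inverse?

First factor: 68 = 2**2 · 17.
φ(68) = 68 · (1 − 1/2) · (1 − 1/17)
       = 68 · 16/34 = 32.

32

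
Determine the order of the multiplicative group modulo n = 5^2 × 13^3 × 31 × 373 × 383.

172912147200

φ(5^2) = 5^2 − 5^1 = 25 − 5 = 20.
φ(13^3) = 13^3 − 13^2 = 2197 − 169 = 2028.
φ(31) = 31 − 1 = 30.
φ(373) = 373 − 1 = 372.
φ(383) = 383 − 1 = 382.
Since φ is multiplicative, φ(243242447825) = 20 · 2028 · 30 · 372 · 382 = 172912147200.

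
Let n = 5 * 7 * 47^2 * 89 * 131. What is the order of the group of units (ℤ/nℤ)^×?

593598720

φ(901415585) = 901415585 · (1 − 1/5) · (1 − 1/7) · (1 − 1/47) · (1 − 1/89) · (1 − 1/131)
       = 901415585 · 12629760/19179055 = 593598720.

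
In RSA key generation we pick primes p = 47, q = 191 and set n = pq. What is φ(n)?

8740

φ(pq) = (p−1)(q−1) = 46 · 190 = 8740.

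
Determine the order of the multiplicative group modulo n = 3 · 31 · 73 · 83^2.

φ(46769421) = 46769421 · (1 − 1/3) · (1 − 1/31) · (1 − 1/73) · (1 − 1/83)
       = 46769421 · 354240/563487 = 29401920.

29401920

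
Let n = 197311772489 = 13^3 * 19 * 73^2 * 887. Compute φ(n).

169992411264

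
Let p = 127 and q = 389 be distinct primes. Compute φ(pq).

φ(n) = (p − 1)(q − 1) = (127−1)(389−1) = 126·388 = 48888.

48888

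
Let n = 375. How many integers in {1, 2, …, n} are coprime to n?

200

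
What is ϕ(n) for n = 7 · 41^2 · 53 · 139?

70611840

φ(86687489) = 86687489 · (1 − 1/7) · (1 − 1/41) · (1 − 1/53) · (1 − 1/139)
       = 86687489 · 1722240/2114329 = 70611840.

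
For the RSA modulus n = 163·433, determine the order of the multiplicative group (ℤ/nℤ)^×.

φ(pq) = (p−1)(q−1) = 162 · 432 = 69984.

69984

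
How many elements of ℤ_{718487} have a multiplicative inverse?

Factor 718487: 718487 = 7**2 × 11 × 31 × 43.
φ(7^2) = 7^1·(7−1) = 7·6 = 42.
φ(11) = 11 − 1 = 10.
φ(31) = 31 − 1 = 30.
φ(43) = 43 − 1 = 42.
Multiply: 42 · 10 · 30 · 42 = 529200.

529200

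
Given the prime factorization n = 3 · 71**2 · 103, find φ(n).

φ(3) = 3 − 1 = 2.
φ(71^2) = 71^2 − 71^1 = 5041 − 71 = 4970.
φ(103) = 103 − 1 = 102.
φ(1557669) = 2 × 4970 × 102 = 1013880.

1013880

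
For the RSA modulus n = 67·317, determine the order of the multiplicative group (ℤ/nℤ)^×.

For distinct primes, φ(pq) = (p−1)(q−1) = 66 × 316 = 20856.

20856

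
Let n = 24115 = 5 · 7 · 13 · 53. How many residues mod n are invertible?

14976

φ(24115) = 24115 · (1 − 1/5) · (1 − 1/7) · (1 − 1/13) · (1 − 1/53)
       = 24115 · 14976/24115 = 14976.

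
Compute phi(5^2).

φ(5^2) = 5^2 − 5^1 = 25 − 5 = 20.

20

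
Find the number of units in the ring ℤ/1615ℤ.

1152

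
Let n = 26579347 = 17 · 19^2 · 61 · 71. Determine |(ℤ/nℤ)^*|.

φ(17) = 17 − 1 = 16.
φ(19^2) = 19^2 − 19^1 = 361 − 19 = 342.
φ(61) = 61 − 1 = 60.
φ(71) = 71 − 1 = 70.
φ(26579347) = 16 × 342 × 60 × 70 = 22982400.

22982400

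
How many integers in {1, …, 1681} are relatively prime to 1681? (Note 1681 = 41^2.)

1640

φ(1681) = 1681 · (1 − 1/41)
       = 1681 · 40/41 = 1640.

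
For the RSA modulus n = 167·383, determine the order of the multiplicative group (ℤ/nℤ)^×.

φ(63961) = 63961 · (1 − 1/167) · (1 − 1/383)
       = 63961 · 63412/63961 = 63412.

63412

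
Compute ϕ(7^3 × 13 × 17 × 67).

φ(5078801) = 5078801 · (1 − 1/7) · (1 − 1/13) · (1 − 1/17) · (1 − 1/67)
       = 5078801 · 76032/103649 = 3725568.

3725568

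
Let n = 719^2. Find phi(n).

φ(516961) = 516961 · (1 − 1/719)
       = 516961 · 718/719 = 516242.

516242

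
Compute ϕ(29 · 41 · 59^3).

φ(29) = 29 − 1 = 28.
φ(41) = 41 − 1 = 40.
φ(59^3) = 59^2·(59−1) = 3481·58 = 201898.
Since φ is multiplicative, φ(244195631) = 28 · 40 · 201898 = 226125760.

226125760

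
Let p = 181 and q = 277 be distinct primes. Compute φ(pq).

φ(50137) = 50137 · (1 − 1/181) · (1 − 1/277)
       = 50137 · 49680/50137 = 49680.

49680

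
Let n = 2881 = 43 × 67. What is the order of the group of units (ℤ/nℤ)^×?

φ(43) = 43 − 1 = 42.
φ(67) = 67 − 1 = 66.
Multiply: 42 · 66 = 2772.

2772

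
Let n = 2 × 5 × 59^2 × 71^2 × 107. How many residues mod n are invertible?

φ(2) = 2 − 1 = 1.
φ(5) = 5 − 1 = 4.
φ(59^2) = 59^2 − 59^1 = 3481 − 59 = 3422.
φ(71^2) = 71^2 − 71^1 = 5041 − 71 = 4970.
φ(107) = 107 − 1 = 106.
Multiply: 1 · 4 · 3422 · 4970 · 106 = 7211112160.

7211112160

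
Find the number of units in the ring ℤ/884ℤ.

First factor: 884 = 2**2 · 13 · 17.
φ(2^2) = 2^1·(2−1) = 2·1 = 2.
φ(13) = 13 − 1 = 12.
φ(17) = 17 − 1 = 16.
Multiply: 2 · 12 · 16 = 384.

384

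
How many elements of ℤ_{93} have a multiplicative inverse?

First factor: 93 = 3 * 31.
φ(3) = 3 − 1 = 2.
φ(31) = 31 − 1 = 30.
Since φ is multiplicative, φ(93) = 2 · 30 = 60.

60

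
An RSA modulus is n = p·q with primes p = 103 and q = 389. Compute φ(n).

φ(pq) = (p−1)(q−1) = 102 · 388 = 39576.

39576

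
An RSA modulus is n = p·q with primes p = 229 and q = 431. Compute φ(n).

φ(229) = 229 − 1 = 228.
φ(431) = 431 − 1 = 430.
Multiply: 228 · 430 = 98040.

98040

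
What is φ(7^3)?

294

φ(7^3) = 7^2·(7−1) = 49·6 = 294.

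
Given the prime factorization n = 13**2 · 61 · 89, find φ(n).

φ(917501) = 917501 · (1 − 1/13) · (1 − 1/61) · (1 − 1/89)
       = 917501 · 63360/70577 = 823680.

823680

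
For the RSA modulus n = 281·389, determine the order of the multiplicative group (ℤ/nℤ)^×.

108640

φ(n) = (p − 1)(q − 1) = (281−1)(389−1) = 280·388 = 108640.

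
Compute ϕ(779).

720

Factor 779: 779 = 19 × 41.
φ(19) = 19 − 1 = 18.
φ(41) = 41 − 1 = 40.
Multiply: 18 · 40 = 720.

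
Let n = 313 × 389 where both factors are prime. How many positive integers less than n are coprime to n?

121056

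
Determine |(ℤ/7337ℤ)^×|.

Prime factorization: 7337 = 11 · 23 · 29.
φ(7337) = 7337 · (1 − 1/11) · (1 − 1/23) · (1 − 1/29)
       = 7337 · 6160/7337 = 6160.

6160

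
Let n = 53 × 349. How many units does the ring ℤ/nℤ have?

18096

φ(18497) = 18497 · (1 − 1/53) · (1 − 1/349)
       = 18497 · 18096/18497 = 18096.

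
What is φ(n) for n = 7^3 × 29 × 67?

543312

φ(7^3) = 7^2·(7−1) = 49·6 = 294.
φ(29) = 29 − 1 = 28.
φ(67) = 67 − 1 = 66.
Multiply: 294 · 28 · 66 = 543312.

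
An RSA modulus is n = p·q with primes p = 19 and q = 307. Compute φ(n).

5508

φ(n) = (p − 1)(q − 1) = (19−1)(307−1) = 18·306 = 5508.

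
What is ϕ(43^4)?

φ(3418801) = 3418801 · (1 − 1/43)
       = 3418801 · 42/43 = 3339294.

3339294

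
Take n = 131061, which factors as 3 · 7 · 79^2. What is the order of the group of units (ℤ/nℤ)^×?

φ(3) = 3 − 1 = 2.
φ(7) = 7 − 1 = 6.
φ(79^2) = 79^1·(79−1) = 79·78 = 6162.
Since φ is multiplicative, φ(131061) = 2 · 6 · 6162 = 73944.

73944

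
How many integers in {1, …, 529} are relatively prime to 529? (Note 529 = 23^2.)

φ(529) = 529 · (1 − 1/23)
       = 529 · 22/23 = 506.

506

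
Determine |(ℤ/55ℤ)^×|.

40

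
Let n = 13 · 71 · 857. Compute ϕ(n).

φ(791011) = 791011 · (1 − 1/13) · (1 − 1/71) · (1 − 1/857)
       = 791011 · 719040/791011 = 719040.

719040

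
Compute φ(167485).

Factor 167485: 167485 = 5 · 19 · 41 · 43.
φ(5) = 5 − 1 = 4.
φ(19) = 19 − 1 = 18.
φ(41) = 41 − 1 = 40.
φ(43) = 43 − 1 = 42.
Since φ is multiplicative, φ(167485) = 4 · 18 · 40 · 42 = 120960.

120960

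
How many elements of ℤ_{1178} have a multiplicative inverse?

540

Prime factorization: 1178 = 2 * 19 * 31.
φ(2) = 2 − 1 = 1.
φ(19) = 19 − 1 = 18.
φ(31) = 31 − 1 = 30.
Multiply: 1 · 18 · 30 = 540.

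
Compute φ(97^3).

φ(97^3) = 97^3 − 97^2 = 912673 − 9409 = 903264.

903264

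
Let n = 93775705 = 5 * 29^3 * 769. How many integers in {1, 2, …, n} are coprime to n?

φ(93775705) = 93775705 · (1 − 1/5) · (1 − 1/29) · (1 − 1/769)
       = 93775705 · 86016/111505 = 72339456.

72339456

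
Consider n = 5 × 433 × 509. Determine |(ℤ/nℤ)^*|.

877824

φ(5) = 5 − 1 = 4.
φ(433) = 433 − 1 = 432.
φ(509) = 509 − 1 = 508.
φ(1101985) = 4 × 432 × 508 = 877824.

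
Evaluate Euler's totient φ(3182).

3182 = 2 * 37 * 43.
φ(3182) = 3182 · (1 − 1/2) · (1 − 1/37) · (1 − 1/43)
       = 3182 · 1512/3182 = 1512.

1512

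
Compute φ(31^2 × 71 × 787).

φ(53697797) = 53697797 · (1 − 1/31) · (1 − 1/71) · (1 − 1/787)
       = 53697797 · 1650600/1732187 = 51168600.

51168600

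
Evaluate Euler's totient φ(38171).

First factor: 38171 = 7**2 * 19 * 41.
φ(7^2) = 7^1·(7−1) = 7·6 = 42.
φ(19) = 19 − 1 = 18.
φ(41) = 41 − 1 = 40.
Since φ is multiplicative, φ(38171) = 42 · 18 · 40 = 30240.

30240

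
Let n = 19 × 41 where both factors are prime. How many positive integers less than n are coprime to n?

φ(pq) = (p−1)(q−1) = 18 · 40 = 720.

720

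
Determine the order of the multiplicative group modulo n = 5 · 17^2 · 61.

φ(88145) = 88145 · (1 − 1/5) · (1 − 1/17) · (1 − 1/61)
       = 88145 · 3840/5185 = 65280.

65280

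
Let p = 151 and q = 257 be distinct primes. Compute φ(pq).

38400

φ(38807) = 38807 · (1 − 1/151) · (1 − 1/257)
       = 38807 · 38400/38807 = 38400.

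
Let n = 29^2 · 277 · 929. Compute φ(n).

φ(29^2) = 29^1·(29−1) = 29·28 = 812.
φ(277) = 277 − 1 = 276.
φ(929) = 929 − 1 = 928.
Multiply: 812 · 276 · 928 = 207975936.

207975936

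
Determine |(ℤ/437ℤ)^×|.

396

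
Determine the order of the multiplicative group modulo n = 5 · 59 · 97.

φ(28615) = 28615 · (1 − 1/5) · (1 − 1/59) · (1 − 1/97)
       = 28615 · 22272/28615 = 22272.

22272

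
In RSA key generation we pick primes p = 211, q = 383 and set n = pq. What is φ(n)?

For distinct primes, φ(pq) = (p−1)(q−1) = 210 × 382 = 80220.

80220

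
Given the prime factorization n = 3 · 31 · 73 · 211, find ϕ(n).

907200

φ(3) = 3 − 1 = 2.
φ(31) = 31 − 1 = 30.
φ(73) = 73 − 1 = 72.
φ(211) = 211 − 1 = 210.
Since φ is multiplicative, φ(1432479) = 2 · 30 · 72 · 210 = 907200.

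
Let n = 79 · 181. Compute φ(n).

φ(79) = 79 − 1 = 78.
φ(181) = 181 − 1 = 180.
Multiply: 78 · 180 = 14040.

14040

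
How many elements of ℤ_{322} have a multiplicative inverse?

Factor 322: 322 = 2 × 7 × 23.
φ(2) = 2 − 1 = 1.
φ(7) = 7 − 1 = 6.
φ(23) = 23 − 1 = 22.
Since φ is multiplicative, φ(322) = 1 · 6 · 22 = 132.

132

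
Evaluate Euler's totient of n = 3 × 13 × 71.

φ(2769) = 2769 · (1 − 1/3) · (1 − 1/13) · (1 − 1/71)
       = 2769 · 1680/2769 = 1680.

1680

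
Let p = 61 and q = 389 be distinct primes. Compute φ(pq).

23280

φ(pq) = (p−1)(q−1) = 60 · 388 = 23280.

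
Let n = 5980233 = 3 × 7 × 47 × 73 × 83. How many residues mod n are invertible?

3259008

φ(3) = 3 − 1 = 2.
φ(7) = 7 − 1 = 6.
φ(47) = 47 − 1 = 46.
φ(73) = 73 − 1 = 72.
φ(83) = 83 − 1 = 82.
Since φ is multiplicative, φ(5980233) = 2 · 6 · 46 · 72 · 82 = 3259008.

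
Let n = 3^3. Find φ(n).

φ(27) = 27 · (1 − 1/3)
       = 27 · 2/3 = 18.

18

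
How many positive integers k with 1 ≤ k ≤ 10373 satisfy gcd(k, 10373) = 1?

8800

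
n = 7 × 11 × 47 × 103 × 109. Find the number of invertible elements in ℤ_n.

φ(7) = 7 − 1 = 6.
φ(11) = 11 − 1 = 10.
φ(47) = 47 − 1 = 46.
φ(103) = 103 − 1 = 102.
φ(109) = 109 − 1 = 108.
Multiply: 6 · 10 · 46 · 102 · 108 = 30404160.

30404160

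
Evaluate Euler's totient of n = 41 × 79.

3120

φ(41) = 41 − 1 = 40.
φ(79) = 79 − 1 = 78.
φ(3239) = 40 × 78 = 3120.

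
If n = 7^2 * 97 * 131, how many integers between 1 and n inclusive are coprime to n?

524160

φ(622643) = 622643 · (1 − 1/7) · (1 − 1/97) · (1 − 1/131)
       = 622643 · 74880/88949 = 524160.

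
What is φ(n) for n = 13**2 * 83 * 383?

4886544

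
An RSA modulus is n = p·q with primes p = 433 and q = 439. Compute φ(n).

For distinct primes, φ(pq) = (p−1)(q−1) = 432 × 438 = 189216.

189216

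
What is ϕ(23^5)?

φ(6436343) = 6436343 · (1 − 1/23)
       = 6436343 · 22/23 = 6156502.

6156502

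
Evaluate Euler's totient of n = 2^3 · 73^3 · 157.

239421312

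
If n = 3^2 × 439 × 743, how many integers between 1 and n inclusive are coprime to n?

φ(2935593) = 2935593 · (1 − 1/3) · (1 − 1/439) · (1 − 1/743)
       = 2935593 · 649992/978531 = 1949976.

1949976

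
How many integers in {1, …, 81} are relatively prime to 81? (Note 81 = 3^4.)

54

φ(3^4) = 3^3·(3−1) = 27·2 = 54.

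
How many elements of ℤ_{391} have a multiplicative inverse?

Factor 391: 391 = 17 · 23.
φ(17) = 17 − 1 = 16.
φ(23) = 23 − 1 = 22.
Since φ is multiplicative, φ(391) = 16 · 22 = 352.

352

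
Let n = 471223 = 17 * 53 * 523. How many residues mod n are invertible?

434304

φ(471223) = 471223 · (1 − 1/17) · (1 − 1/53) · (1 − 1/523)
       = 471223 · 434304/471223 = 434304.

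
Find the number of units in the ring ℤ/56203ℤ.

45360

First factor: 56203 = 7^2 × 31 × 37.
φ(7^2) = 7^1·(7−1) = 7·6 = 42.
φ(31) = 31 − 1 = 30.
φ(37) = 37 − 1 = 36.
φ(56203) = 42 × 30 × 36 = 45360.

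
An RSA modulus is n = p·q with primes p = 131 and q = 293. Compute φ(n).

37960

φ(n) = (p − 1)(q − 1) = (131−1)(293−1) = 130·292 = 37960.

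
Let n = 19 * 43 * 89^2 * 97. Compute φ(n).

568415232

φ(627731329) = 627731329 · (1 − 1/19) · (1 − 1/43) · (1 − 1/89) · (1 − 1/97)
       = 627731329 · 6386688/7053161 = 568415232.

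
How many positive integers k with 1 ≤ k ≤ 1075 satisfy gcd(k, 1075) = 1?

840

Prime factorization: 1075 = 5^2 * 43.
φ(5^2) = 5^1·(5−1) = 5·4 = 20.
φ(43) = 43 − 1 = 42.
φ(1075) = 20 × 42 = 840.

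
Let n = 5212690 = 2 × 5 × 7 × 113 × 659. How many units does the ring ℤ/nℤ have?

1768704

φ(5212690) = 5212690 · (1 − 1/2) · (1 − 1/5) · (1 − 1/7) · (1 − 1/113) · (1 − 1/659)
       = 5212690 · 1768704/5212690 = 1768704.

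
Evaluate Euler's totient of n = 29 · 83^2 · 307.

φ(61332767) = 61332767 · (1 − 1/29) · (1 − 1/83) · (1 − 1/307)
       = 61332767 · 702576/738949 = 58313808.

58313808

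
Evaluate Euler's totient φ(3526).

1680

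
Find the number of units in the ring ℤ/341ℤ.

341 = 11 · 31.
φ(341) = 341 · (1 − 1/11) · (1 − 1/31)
       = 341 · 300/341 = 300.

300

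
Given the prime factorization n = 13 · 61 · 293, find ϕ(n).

φ(13) = 13 − 1 = 12.
φ(61) = 61 − 1 = 60.
φ(293) = 293 − 1 = 292.
Since φ is multiplicative, φ(232349) = 12 · 60 · 292 = 210240.

210240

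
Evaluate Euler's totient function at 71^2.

4970

φ(5041) = 5041 · (1 − 1/71)
       = 5041 · 70/71 = 4970.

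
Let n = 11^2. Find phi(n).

φ(11^2) = 11^2 − 11^1 = 121 − 11 = 110.

110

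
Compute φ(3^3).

18

φ(3^3) = 3^2·(3−1) = 9·2 = 18.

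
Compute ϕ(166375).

First factor: 166375 = 5^3 * 11^3.
φ(5^3) = 5^2·(5−1) = 25·4 = 100.
φ(11^3) = 11^3 − 11^2 = 1331 − 121 = 1210.
φ(166375) = 100 × 1210 = 121000.

121000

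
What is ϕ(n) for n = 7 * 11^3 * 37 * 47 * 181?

φ(7) = 7 − 1 = 6.
φ(11^3) = 11^3 − 11^2 = 1331 − 121 = 1210.
φ(37) = 37 − 1 = 36.
φ(47) = 47 − 1 = 46.
φ(181) = 181 − 1 = 180.
φ(2932609603) = 6 × 1210 × 36 × 46 × 180 = 2164060800.

2164060800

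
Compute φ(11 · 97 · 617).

φ(11) = 11 − 1 = 10.
φ(97) = 97 − 1 = 96.
φ(617) = 617 − 1 = 616.
Multiply: 10 · 96 · 616 = 591360.

591360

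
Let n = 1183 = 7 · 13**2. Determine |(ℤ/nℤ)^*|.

936

φ(7) = 7 − 1 = 6.
φ(13^2) = 13^2 − 13^1 = 169 − 13 = 156.
Multiply: 6 · 156 = 936.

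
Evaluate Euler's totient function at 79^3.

φ(493039) = 493039 · (1 − 1/79)
       = 493039 · 78/79 = 486798.

486798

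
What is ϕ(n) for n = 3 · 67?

φ(3) = 3 − 1 = 2.
φ(67) = 67 − 1 = 66.
φ(201) = 2 × 66 = 132.

132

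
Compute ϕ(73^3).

φ(389017) = 389017 · (1 − 1/73)
       = 389017 · 72/73 = 383688.

383688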